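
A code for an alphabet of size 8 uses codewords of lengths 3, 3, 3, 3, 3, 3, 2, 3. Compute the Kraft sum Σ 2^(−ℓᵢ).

With common denominator 2^3 = 8: Σ 2^(−ℓᵢ) = 1/8 + 1/8 + 1/8 + 1/8 + 1/8 + 1/8 + 2/8 + 1/8 = 9/8 = 1.125.

1.125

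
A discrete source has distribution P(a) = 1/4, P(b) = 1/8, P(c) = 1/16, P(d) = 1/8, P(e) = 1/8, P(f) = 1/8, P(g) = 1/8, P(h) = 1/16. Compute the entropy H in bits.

2.875 bits

Each probability is a power of 1/2, so log₂(1/p) is an integer.
H = Σ p·log₂(1/p) = 1/4·2 + 1/8·3 + 1/16·4 + 1/8·3 + 1/8·3 + 1/8·3 + 1/8·3 + 1/16·4 = 2.875 bits.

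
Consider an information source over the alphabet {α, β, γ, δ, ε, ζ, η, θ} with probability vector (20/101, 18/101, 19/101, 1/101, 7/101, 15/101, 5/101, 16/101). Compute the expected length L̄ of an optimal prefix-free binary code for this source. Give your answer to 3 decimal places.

2.802 bits/symbol

Repeatedly combine the two least-probable nodes; the expected code length is the sum of the merged weights.
merge 1/101 + 5/101 → 6/101
merge 6/101 + 7/101 → 13/101
merge 13/101 + 15/101 → 28/101
merge 16/101 + 18/101 → 34/101
merge 19/101 + 20/101 → 39/101
merge 28/101 + 34/101 → 62/101
merge 39/101 + 62/101 → 1
L = 6/101 + 13/101 + 28/101 + 34/101 + 39/101 + 62/101 + 1 = 283/101 ≈ 2.802 bits/symbol.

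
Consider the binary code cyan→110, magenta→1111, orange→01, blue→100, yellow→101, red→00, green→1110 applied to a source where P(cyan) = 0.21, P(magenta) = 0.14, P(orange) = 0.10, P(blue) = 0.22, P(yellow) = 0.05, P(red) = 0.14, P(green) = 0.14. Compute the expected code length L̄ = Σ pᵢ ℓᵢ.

3.04 bits/symbol

L̄ = Σ pᵢ·ℓᵢ = 0.21·3 + 0.14·4 + 0.10·2 + 0.22·3 + 0.05·3 + 0.14·2 + 0.14·4 = 3.04 bits/symbol.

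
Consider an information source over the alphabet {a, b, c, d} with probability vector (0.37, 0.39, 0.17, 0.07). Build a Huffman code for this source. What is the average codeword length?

Repeatedly combine the two least-probable nodes; the expected code length is the sum of the merged weights.
merge 7/100 + 17/100 → 6/25
merge 6/25 + 37/100 → 61/100
merge 39/100 + 61/100 → 1
L = 6/25 + 61/100 + 1 = 37/20 = 1.85 bits/symbol.

1.85 bits/symbol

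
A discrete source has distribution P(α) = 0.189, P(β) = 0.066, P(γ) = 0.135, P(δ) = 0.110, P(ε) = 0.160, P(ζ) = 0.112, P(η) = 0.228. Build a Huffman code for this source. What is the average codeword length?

Repeatedly combine the two least-probable nodes; the expected code length is the sum of the merged weights.
merge 33/500 + 11/100 → 22/125
merge 14/125 + 27/200 → 247/1000
merge 4/25 + 22/125 → 42/125
merge 189/1000 + 57/250 → 417/1000
merge 247/1000 + 42/125 → 583/1000
merge 417/1000 + 583/1000 → 1
L = 22/125 + 247/1000 + 42/125 + 417/1000 + 583/1000 + 1 = 2759/1000 = 2.759 bits/symbol.

2.759 bits/symbol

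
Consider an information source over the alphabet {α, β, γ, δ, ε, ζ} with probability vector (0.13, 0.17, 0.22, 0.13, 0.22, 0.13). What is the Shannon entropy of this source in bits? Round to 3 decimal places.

H = −Σ pᵢ log₂ pᵢ.
−0.13·log₂(0.13) = 0.3826
−0.17·log₂(0.17) = 0.4346
−0.22·log₂(0.22) = 0.4806
−0.13·log₂(0.13) = 0.3826
−0.22·log₂(0.22) = 0.4806
−0.13·log₂(0.13) = 0.3826
Sum ≈ 2.5437 → 2.544 bits.

2.544 bits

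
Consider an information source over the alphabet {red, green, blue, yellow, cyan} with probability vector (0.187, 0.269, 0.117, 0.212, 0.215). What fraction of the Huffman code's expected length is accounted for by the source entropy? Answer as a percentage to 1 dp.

98.8%

Entropy H = −Σ p log₂ p ≈ 2.2753 bits.
Huffman merges: 117/1000+187/1000→38/125; 53/250+43/200→427/1000; 269/1000+38/125→573/1000; 427/1000+573/1000→1. L = 288/125 ≈ 2.3040.
Efficiency = H/L = 2.2753/2.3040 = 98.8%.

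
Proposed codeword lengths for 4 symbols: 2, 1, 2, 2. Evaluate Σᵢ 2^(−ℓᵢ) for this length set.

With common denominator 2^2 = 4: Σ 2^(−ℓᵢ) = 1/4 + 2/4 + 1/4 + 1/4 = 5/4 = 1.25.

1.25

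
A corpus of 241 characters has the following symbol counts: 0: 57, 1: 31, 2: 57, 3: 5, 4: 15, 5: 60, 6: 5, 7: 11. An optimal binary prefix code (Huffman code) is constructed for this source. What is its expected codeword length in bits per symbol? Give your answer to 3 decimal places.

2.556 bits/symbol

Probabilities are the counts divided by 241.
Repeatedly combine the two least-probable nodes; the expected code length is the sum of the merged weights.
merge 5/241 + 5/241 → 10/241
merge 10/241 + 11/241 → 21/241
merge 15/241 + 21/241 → 36/241
merge 31/241 + 36/241 → 67/241
merge 57/241 + 57/241 → 114/241
merge 60/241 + 67/241 → 127/241
merge 114/241 + 127/241 → 1
L = 10/241 + 21/241 + 36/241 + 67/241 + 114/241 + 127/241 + 1 = 616/241 ≈ 2.556 bits/symbol.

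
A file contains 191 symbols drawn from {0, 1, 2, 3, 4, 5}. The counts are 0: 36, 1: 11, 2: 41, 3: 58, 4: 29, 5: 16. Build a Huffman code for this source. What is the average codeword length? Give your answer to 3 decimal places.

Probabilities are the counts divided by 191.
Repeatedly combine the two least-probable nodes; the expected code length is the sum of the merged weights.
merge 11/191 + 16/191 → 27/191
merge 27/191 + 29/191 → 56/191
merge 36/191 + 41/191 → 77/191
merge 56/191 + 58/191 → 114/191
merge 77/191 + 114/191 → 1
L = 27/191 + 56/191 + 77/191 + 114/191 + 1 = 465/191 ≈ 2.435 bits/symbol.

2.435 bits/symbol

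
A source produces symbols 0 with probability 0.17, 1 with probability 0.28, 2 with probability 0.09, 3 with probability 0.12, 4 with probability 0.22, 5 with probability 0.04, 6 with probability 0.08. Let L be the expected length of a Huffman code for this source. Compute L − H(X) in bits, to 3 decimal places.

0.034 bits

Entropy H = −Σ p log₂ p ≈ 2.5864 bits.
Huffman merges: 1/25+2/25→3/25; 9/100+3/25→21/100; 3/25+17/100→29/100; 21/100+11/50→43/100; 7/25+29/100→57/100; 43/100+57/100→1. L = 131/50 ≈ 2.6200.
L − H = 2.6200 − 2.5864 = 0.034 bits.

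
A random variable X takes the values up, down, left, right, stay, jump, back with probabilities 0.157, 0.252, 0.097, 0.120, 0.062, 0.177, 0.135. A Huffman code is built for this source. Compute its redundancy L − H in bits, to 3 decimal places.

Entropy H = −Σ p log₂ p ≈ 2.6949 bits.
Huffman merges: 31/500+97/1000→159/1000; 3/25+27/200→51/200; 157/1000+159/1000→79/250; 177/1000+63/250→429/1000; 51/200+79/250→571/1000; 429/1000+571/1000→1. L = 273/100 ≈ 2.7300.
L − H = 2.7300 − 2.6949 = 0.035 bits.

0.035 bits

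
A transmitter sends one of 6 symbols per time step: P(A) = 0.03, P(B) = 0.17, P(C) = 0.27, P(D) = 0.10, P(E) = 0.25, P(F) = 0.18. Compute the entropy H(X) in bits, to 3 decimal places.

H = −Σ pᵢ log₂ pᵢ.
−0.03·log₂(0.03) = 0.1518
−0.17·log₂(0.17) = 0.4346
−0.27·log₂(0.27) = 0.5100
−0.10·log₂(0.10) = 0.3322
−0.25·log₂(0.25) = 0.5000
−0.18·log₂(0.18) = 0.4453
Sum ≈ 2.3739 → 2.374 bits.

2.374 bits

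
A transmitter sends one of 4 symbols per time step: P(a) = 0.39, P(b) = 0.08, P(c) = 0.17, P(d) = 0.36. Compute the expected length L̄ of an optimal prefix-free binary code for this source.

Repeatedly combine the two least-probable nodes; the expected code length is the sum of the merged weights.
merge 2/25 + 17/100 → 1/4
merge 1/4 + 9/25 → 61/100
merge 39/100 + 61/100 → 1
L = 1/4 + 61/100 + 1 = 93/50 = 1.86 bits/symbol.

1.86 bits/symbol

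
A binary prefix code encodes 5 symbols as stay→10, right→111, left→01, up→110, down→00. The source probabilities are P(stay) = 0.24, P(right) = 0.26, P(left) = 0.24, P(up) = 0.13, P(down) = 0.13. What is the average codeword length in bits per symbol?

L̄ = Σ pᵢ·ℓᵢ = 0.24·2 + 0.26·3 + 0.24·2 + 0.13·3 + 0.13·2 = 2.39 bits/symbol.

2.39 bits/symbol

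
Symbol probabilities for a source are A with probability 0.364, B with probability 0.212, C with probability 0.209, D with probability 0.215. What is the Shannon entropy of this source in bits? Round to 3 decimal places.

H = −Σ pᵢ log₂ pᵢ.
−0.364·log₂(0.364) = 0.5307
−0.212·log₂(0.212) = 0.4744
−0.209·log₂(0.209) = 0.4720
−0.215·log₂(0.215) = 0.4768
Sum ≈ 1.9539 → 1.954 bits.

1.954 bits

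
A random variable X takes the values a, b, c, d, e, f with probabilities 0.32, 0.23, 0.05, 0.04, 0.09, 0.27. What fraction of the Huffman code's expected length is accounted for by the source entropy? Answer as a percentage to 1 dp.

Entropy H = −Σ p log₂ p ≈ 2.2382 bits.
Huffman merges: 1/25+1/20→9/100; 9/100+9/100→9/50; 9/50+23/100→41/100; 27/100+8/25→59/100; 41/100+59/100→1. L = 227/100 ≈ 2.2700.
Efficiency = H/L = 2.2382/2.2700 = 98.6%.

98.6%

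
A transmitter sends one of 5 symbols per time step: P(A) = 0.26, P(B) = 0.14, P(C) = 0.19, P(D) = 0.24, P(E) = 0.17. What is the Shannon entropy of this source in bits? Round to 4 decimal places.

2.2863 bits

H = −Σ pᵢ log₂ pᵢ.
−0.26·log₂(0.26) = 0.5053
−0.14·log₂(0.14) = 0.3971
−0.19·log₂(0.19) = 0.4552
−0.24·log₂(0.24) = 0.4941
−0.17·log₂(0.17) = 0.4346
Sum ≈ 2.2863 → 2.2863 bits.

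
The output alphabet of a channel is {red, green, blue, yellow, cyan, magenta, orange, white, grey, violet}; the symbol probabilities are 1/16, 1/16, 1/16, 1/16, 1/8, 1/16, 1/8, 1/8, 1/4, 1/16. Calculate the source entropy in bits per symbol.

3.125 bits

Each probability is a power of 1/2, so log₂(1/p) is an integer.
H = Σ p·log₂(1/p) = 1/16·4 + 1/16·4 + 1/16·4 + 1/16·4 + 1/8·3 + 1/16·4 + 1/8·3 + 1/8·3 + 1/4·2 + 1/16·4 = 3.125 bits.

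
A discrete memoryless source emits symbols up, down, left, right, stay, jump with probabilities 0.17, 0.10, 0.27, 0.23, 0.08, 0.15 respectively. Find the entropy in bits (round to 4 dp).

2.4665 bits

H = −Σ pᵢ log₂ pᵢ.
−0.17·log₂(0.17) = 0.4346
−0.10·log₂(0.10) = 0.3322
−0.27·log₂(0.27) = 0.5100
−0.23·log₂(0.23) = 0.4877
−0.08·log₂(0.08) = 0.2915
−0.15·log₂(0.15) = 0.4105
Sum ≈ 2.4665 → 2.4665 bits.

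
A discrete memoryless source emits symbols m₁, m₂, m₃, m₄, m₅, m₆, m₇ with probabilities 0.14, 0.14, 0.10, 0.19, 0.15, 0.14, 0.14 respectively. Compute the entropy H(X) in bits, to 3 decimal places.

2.786 bits

H = −Σ pᵢ log₂ pᵢ.
−0.14·log₂(0.14) = 0.3971
−0.14·log₂(0.14) = 0.3971
−0.10·log₂(0.10) = 0.3322
−0.19·log₂(0.19) = 0.4552
−0.15·log₂(0.15) = 0.4105
−0.14·log₂(0.14) = 0.3971
−0.14·log₂(0.14) = 0.3971
Sum ≈ 2.7864 → 2.786 bits.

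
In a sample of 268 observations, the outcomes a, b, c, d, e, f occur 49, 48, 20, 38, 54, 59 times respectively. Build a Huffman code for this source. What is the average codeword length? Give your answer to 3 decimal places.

Probabilities are the counts divided by 268.
Repeatedly combine the two least-probable nodes; the expected code length is the sum of the merged weights.
merge 5/67 + 19/134 → 29/134
merge 12/67 + 49/268 → 97/268
merge 27/134 + 29/134 → 28/67
merge 59/268 + 97/268 → 39/67
merge 28/67 + 39/67 → 1
L = 29/134 + 97/268 + 28/67 + 39/67 + 1 = 691/268 ≈ 2.578 bits/symbol.

2.578 bits/symbol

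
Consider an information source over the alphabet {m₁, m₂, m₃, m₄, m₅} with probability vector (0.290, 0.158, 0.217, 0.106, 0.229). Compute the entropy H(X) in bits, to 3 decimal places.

H = −Σ pᵢ log₂ pᵢ.
−0.290·log₂(0.290) = 0.5179
−0.158·log₂(0.158) = 0.4206
−0.217·log₂(0.217) = 0.4783
−0.106·log₂(0.106) = 0.3432
−0.229·log₂(0.229) = 0.4870
Sum ≈ 2.2470 → 2.247 bits.

2.247 bits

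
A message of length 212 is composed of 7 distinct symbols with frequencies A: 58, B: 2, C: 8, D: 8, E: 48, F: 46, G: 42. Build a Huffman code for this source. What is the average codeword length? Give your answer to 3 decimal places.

Probabilities are the counts divided by 212.
Repeatedly combine the two least-probable nodes; the expected code length is the sum of the merged weights.
merge 1/106 + 2/53 → 5/106
merge 2/53 + 5/106 → 9/106
merge 9/106 + 21/106 → 15/53
merge 23/106 + 12/53 → 47/106
merge 29/106 + 15/53 → 59/106
merge 47/106 + 59/106 → 1
L = 5/106 + 9/106 + 15/53 + 47/106 + 59/106 + 1 = 128/53 ≈ 2.415 bits/symbol.

2.415 bits/symbol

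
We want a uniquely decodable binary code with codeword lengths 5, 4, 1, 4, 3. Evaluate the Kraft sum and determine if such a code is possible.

With common denominator 2^5 = 32: Σ 2^(−ℓᵢ) = 1/32 + 2/32 + 16/32 + 2/32 + 4/32 = 25/32 = 0.78125.
Kraft's inequality requires Σ ≤ 1; here Σ = 0.78125 ≤ 1, so such a prefix code exists.

0.78125; yes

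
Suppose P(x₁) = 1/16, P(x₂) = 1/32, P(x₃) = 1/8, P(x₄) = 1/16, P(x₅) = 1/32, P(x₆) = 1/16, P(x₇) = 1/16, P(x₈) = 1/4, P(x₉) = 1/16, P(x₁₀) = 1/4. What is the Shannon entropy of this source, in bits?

Each probability is a power of 1/2, so log₂(1/p) is an integer.
H = Σ p·log₂(1/p) = 1/16·4 + 1/32·5 + 1/8·3 + 1/16·4 + 1/32·5 + 1/16·4 + 1/16·4 + 1/4·2 + 1/16·4 + 1/4·2 = 2.9375 bits.

2.9375 bits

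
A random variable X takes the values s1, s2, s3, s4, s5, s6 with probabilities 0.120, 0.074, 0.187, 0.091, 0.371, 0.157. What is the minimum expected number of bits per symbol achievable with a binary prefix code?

Repeatedly combine the two least-probable nodes; the expected code length is the sum of the merged weights.
merge 37/500 + 91/1000 → 33/200
merge 3/25 + 157/1000 → 277/1000
merge 33/200 + 187/1000 → 44/125
merge 277/1000 + 44/125 → 629/1000
merge 371/1000 + 629/1000 → 1
L = 33/200 + 277/1000 + 44/125 + 629/1000 + 1 = 2423/1000 = 2.423 bits/symbol.

2.423 bits/symbol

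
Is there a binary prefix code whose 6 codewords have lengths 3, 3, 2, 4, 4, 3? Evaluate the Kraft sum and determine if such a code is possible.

With common denominator 2^4 = 16: Σ 2^(−ℓᵢ) = 2/16 + 2/16 + 4/16 + 1/16 + 1/16 + 2/16 = 12/16 = 0.75.
Kraft's inequality requires Σ ≤ 1; here Σ = 0.75 ≤ 1, so such a prefix code exists.

0.75; yes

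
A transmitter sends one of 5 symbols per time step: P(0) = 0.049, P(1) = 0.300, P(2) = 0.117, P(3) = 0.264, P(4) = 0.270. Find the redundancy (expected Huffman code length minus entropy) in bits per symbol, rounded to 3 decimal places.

0.052 bits

Entropy H = −Σ p log₂ p ≈ 2.1137 bits.
Huffman merges: 49/1000+117/1000→83/500; 83/500+33/125→43/100; 27/100+3/10→57/100; 43/100+57/100→1. L = 1083/500 ≈ 2.1660.
L − H = 2.1660 − 2.1137 = 0.052 bits.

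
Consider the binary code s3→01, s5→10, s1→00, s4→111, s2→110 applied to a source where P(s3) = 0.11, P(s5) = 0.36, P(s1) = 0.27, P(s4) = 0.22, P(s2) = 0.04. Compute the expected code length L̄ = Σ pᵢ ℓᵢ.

2.26 bits/symbol

L̄ = Σ pᵢ·ℓᵢ = 0.11·2 + 0.36·2 + 0.27·2 + 0.22·3 + 0.04·3 = 2.26 bits/symbol.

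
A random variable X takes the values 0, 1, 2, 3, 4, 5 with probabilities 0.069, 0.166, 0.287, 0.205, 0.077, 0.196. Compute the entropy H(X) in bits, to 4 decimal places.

2.4274 bits

H = −Σ pᵢ log₂ pᵢ.
−0.069·log₂(0.069) = 0.2662
−0.166·log₂(0.166) = 0.4301
−0.287·log₂(0.287) = 0.5169
−0.205·log₂(0.205) = 0.4687
−0.077·log₂(0.077) = 0.2848
−0.196·log₂(0.196) = 0.4608
Sum ≈ 2.4274 → 2.4274 bits.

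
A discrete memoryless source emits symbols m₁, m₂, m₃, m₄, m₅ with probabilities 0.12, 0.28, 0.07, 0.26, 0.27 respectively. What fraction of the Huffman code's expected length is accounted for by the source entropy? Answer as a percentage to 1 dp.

98.9%

Entropy H = −Σ p log₂ p ≈ 2.1652 bits.
Huffman merges: 7/100+3/25→19/100; 19/100+13/50→9/20; 27/100+7/25→11/20; 9/20+11/20→1. L = 219/100 ≈ 2.1900.
Efficiency = H/L = 2.1652/2.1900 = 98.9%.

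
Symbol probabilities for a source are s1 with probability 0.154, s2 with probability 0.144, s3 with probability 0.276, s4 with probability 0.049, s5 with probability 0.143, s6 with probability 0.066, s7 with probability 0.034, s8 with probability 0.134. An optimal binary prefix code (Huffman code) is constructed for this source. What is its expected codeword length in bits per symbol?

Repeatedly combine the two least-probable nodes; the expected code length is the sum of the merged weights.
merge 17/500 + 49/1000 → 83/1000
merge 33/500 + 83/1000 → 149/1000
merge 67/500 + 143/1000 → 277/1000
merge 18/125 + 149/1000 → 293/1000
merge 77/500 + 69/250 → 43/100
merge 277/1000 + 293/1000 → 57/100
merge 43/100 + 57/100 → 1
L = 83/1000 + 149/1000 + 277/1000 + 293/1000 + 43/100 + 57/100 + 1 = 1401/500 = 2.802 bits/symbol.

2.802 bits/symbol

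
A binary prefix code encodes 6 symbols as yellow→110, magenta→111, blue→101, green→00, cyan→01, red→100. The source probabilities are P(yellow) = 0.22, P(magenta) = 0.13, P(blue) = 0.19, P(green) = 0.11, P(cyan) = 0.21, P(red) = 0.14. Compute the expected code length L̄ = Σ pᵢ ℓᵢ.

L̄ = Σ pᵢ·ℓᵢ = 0.22·3 + 0.13·3 + 0.19·3 + 0.11·2 + 0.21·2 + 0.14·3 = 2.68 bits/symbol.

2.68 bits/symbol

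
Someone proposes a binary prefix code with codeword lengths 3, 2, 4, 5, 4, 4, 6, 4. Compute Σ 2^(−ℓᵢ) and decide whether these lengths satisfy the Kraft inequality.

0.671875; yes

With common denominator 2^6 = 64: Σ 2^(−ℓᵢ) = 8/64 + 16/64 + 4/64 + 2/64 + 4/64 + 4/64 + 1/64 + 4/64 = 43/64 = 0.671875.
Kraft's inequality requires Σ ≤ 1; here Σ = 0.671875 ≤ 1, so such a prefix code exists.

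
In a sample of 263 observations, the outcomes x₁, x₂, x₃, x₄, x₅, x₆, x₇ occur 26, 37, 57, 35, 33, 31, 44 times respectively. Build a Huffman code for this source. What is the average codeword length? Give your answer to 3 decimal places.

Probabilities are the counts divided by 263.
Repeatedly combine the two least-probable nodes; the expected code length is the sum of the merged weights.
merge 26/263 + 31/263 → 57/263
merge 33/263 + 35/263 → 68/263
merge 37/263 + 44/263 → 81/263
merge 57/263 + 57/263 → 114/263
merge 68/263 + 81/263 → 149/263
merge 114/263 + 149/263 → 1
L = 57/263 + 68/263 + 81/263 + 114/263 + 149/263 + 1 = 732/263 ≈ 2.783 bits/symbol.

2.783 bits/symbol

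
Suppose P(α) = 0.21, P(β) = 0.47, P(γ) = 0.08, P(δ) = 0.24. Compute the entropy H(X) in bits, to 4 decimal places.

1.7704 bits

H = −Σ pᵢ log₂ pᵢ.
−0.21·log₂(0.21) = 0.4728
−0.47·log₂(0.47) = 0.5120
−0.08·log₂(0.08) = 0.2915
−0.24·log₂(0.24) = 0.4941
Sum ≈ 1.7704 → 1.7704 bits.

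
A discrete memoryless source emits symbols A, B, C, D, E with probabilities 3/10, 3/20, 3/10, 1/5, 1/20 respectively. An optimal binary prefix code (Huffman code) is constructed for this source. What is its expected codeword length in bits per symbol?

2.2 bits/symbol

Repeatedly combine the two least-probable nodes; the expected code length is the sum of the merged weights.
merge 1/20 + 3/20 → 1/5
merge 1/5 + 1/5 → 2/5
merge 3/10 + 3/10 → 3/5
merge 2/5 + 3/5 → 1
L = 1/5 + 2/5 + 3/5 + 1 = 11/5 = 2.2 bits/symbol.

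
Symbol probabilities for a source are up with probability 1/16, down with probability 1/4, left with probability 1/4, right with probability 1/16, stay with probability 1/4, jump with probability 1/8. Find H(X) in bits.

2.375 bits

Each probability is a power of 1/2, so log₂(1/p) is an integer.
H = Σ p·log₂(1/p) = 1/16·4 + 1/4·2 + 1/4·2 + 1/16·4 + 1/4·2 + 1/8·3 = 2.375 bits.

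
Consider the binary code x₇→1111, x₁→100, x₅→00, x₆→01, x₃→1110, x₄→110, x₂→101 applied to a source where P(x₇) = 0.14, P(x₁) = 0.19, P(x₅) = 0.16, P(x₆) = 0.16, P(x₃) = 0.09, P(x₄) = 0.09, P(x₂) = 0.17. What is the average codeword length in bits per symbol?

2.91 bits/symbol

L̄ = Σ pᵢ·ℓᵢ = 0.14·4 + 0.19·3 + 0.16·2 + 0.16·2 + 0.09·4 + 0.09·3 + 0.17·3 = 2.91 bits/symbol.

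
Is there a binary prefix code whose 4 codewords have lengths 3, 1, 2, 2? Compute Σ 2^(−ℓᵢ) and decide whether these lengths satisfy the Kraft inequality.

1.125; no

With common denominator 2^3 = 8: Σ 2^(−ℓᵢ) = 1/8 + 4/8 + 2/8 + 2/8 = 9/8 = 1.125.
Kraft's inequality requires Σ ≤ 1; here Σ = 1.125 > 1, so no such prefix code exists.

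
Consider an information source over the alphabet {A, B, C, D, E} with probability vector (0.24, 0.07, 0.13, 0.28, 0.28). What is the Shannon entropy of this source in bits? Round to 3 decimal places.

2.174 bits

H = −Σ pᵢ log₂ pᵢ.
−0.24·log₂(0.24) = 0.4941
−0.07·log₂(0.07) = 0.2686
−0.13·log₂(0.13) = 0.3826
−0.28·log₂(0.28) = 0.5142
−0.28·log₂(0.28) = 0.5142
Sum ≈ 2.1738 → 2.174 bits.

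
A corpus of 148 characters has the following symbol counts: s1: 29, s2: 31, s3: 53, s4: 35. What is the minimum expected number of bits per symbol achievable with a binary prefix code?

2 bits/symbol

Probabilities are the counts divided by 148.
Repeatedly combine the two least-probable nodes; the expected code length is the sum of the merged weights.
merge 29/148 + 31/148 → 15/37
merge 35/148 + 53/148 → 22/37
merge 15/37 + 22/37 → 1
L = 15/37 + 22/37 + 1 = 2 bits/symbol.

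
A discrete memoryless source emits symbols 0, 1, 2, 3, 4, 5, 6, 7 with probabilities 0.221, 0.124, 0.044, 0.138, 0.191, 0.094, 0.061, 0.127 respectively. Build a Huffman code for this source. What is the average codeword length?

2.884 bits/symbol

Repeatedly combine the two least-probable nodes; the expected code length is the sum of the merged weights.
merge 11/250 + 61/1000 → 21/200
merge 47/500 + 21/200 → 199/1000
merge 31/250 + 127/1000 → 251/1000
merge 69/500 + 191/1000 → 329/1000
merge 199/1000 + 221/1000 → 21/50
merge 251/1000 + 329/1000 → 29/50
merge 21/50 + 29/50 → 1
L = 21/200 + 199/1000 + 251/1000 + 329/1000 + 21/50 + 29/50 + 1 = 721/250 = 2.884 bits/symbol.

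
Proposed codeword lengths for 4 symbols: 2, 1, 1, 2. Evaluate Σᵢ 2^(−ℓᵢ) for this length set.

1.5

With common denominator 2^2 = 4: Σ 2^(−ℓᵢ) = 1/4 + 2/4 + 2/4 + 1/4 = 6/4 = 1.5.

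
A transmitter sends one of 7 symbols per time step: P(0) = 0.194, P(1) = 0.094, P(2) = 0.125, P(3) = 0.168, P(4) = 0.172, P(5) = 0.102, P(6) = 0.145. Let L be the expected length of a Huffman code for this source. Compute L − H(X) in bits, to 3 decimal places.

0.042 bits

Entropy H = −Σ p log₂ p ≈ 2.7636 bits.
Huffman merges: 47/500+51/500→49/250; 1/8+29/200→27/100; 21/125+43/250→17/50; 97/500+49/250→39/100; 27/100+17/50→61/100; 39/100+61/100→1. L = 1403/500 ≈ 2.8060.
L − H = 2.8060 − 2.7636 = 0.042 bits.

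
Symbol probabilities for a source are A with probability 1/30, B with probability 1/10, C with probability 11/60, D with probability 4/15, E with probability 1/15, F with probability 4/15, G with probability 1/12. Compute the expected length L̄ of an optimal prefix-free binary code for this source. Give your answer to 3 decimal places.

2.567 bits/symbol

Repeatedly combine the two least-probable nodes; the expected code length is the sum of the merged weights.
merge 1/30 + 1/15 → 1/10
merge 1/12 + 1/10 → 11/60
merge 1/10 + 11/60 → 17/60
merge 11/60 + 4/15 → 9/20
merge 4/15 + 17/60 → 11/20
merge 9/20 + 11/20 → 1
L = 1/10 + 11/60 + 17/60 + 9/20 + 11/20 + 1 = 77/30 ≈ 2.567 bits/symbol.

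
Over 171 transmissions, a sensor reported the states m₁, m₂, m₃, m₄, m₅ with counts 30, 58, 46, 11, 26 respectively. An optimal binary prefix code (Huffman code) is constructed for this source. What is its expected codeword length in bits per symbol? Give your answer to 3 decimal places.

2.216 bits/symbol

Probabilities are the counts divided by 171.
Repeatedly combine the two least-probable nodes; the expected code length is the sum of the merged weights.
merge 11/171 + 26/171 → 37/171
merge 10/57 + 37/171 → 67/171
merge 46/171 + 58/171 → 104/171
merge 67/171 + 104/171 → 1
L = 37/171 + 67/171 + 104/171 + 1 = 379/171 ≈ 2.216 bits/symbol.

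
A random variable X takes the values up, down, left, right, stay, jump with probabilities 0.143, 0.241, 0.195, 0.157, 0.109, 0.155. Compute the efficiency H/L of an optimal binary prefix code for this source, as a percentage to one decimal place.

99.1%

Entropy H = −Σ p log₂ p ≈ 2.5407 bits.
Huffman merges: 109/1000+143/1000→63/250; 31/200+157/1000→39/125; 39/200+241/1000→109/250; 63/250+39/125→141/250; 109/250+141/250→1. L = 641/250 ≈ 2.5640.
Efficiency = H/L = 2.5407/2.5640 = 99.1%.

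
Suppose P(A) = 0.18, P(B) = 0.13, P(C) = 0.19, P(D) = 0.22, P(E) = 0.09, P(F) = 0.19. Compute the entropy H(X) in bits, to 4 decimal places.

2.5316 bits

H = −Σ pᵢ log₂ pᵢ.
−0.18·log₂(0.18) = 0.4453
−0.13·log₂(0.13) = 0.3826
−0.19·log₂(0.19) = 0.4552
−0.22·log₂(0.22) = 0.4806
−0.09·log₂(0.09) = 0.3127
−0.19·log₂(0.19) = 0.4552
Sum ≈ 2.5316 → 2.5316 bits.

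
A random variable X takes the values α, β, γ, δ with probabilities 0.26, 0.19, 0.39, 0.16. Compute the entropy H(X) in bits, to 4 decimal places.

H = −Σ pᵢ log₂ pᵢ.
−0.26·log₂(0.26) = 0.5053
−0.19·log₂(0.19) = 0.4552
−0.39·log₂(0.39) = 0.5298
−0.16·log₂(0.16) = 0.4230
Sum ≈ 1.9133 → 1.9133 bits.

1.9133 bits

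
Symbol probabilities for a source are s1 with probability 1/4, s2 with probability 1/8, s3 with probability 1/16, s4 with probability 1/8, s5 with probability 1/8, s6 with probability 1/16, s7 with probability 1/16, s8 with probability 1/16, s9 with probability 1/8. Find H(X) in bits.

3 bits

Each probability is a power of 1/2, so log₂(1/p) is an integer.
H = Σ p·log₂(1/p) = 1/4·2 + 1/8·3 + 1/16·4 + 1/8·3 + 1/8·3 + 1/16·4 + 1/16·4 + 1/16·4 + 1/8·3 = 3 bits.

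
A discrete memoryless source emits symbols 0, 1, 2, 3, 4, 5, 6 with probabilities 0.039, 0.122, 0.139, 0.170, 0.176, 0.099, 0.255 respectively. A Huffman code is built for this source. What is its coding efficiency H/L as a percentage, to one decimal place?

Entropy H = −Σ p log₂ p ≈ 2.6572 bits.
Huffman merges: 39/1000+99/1000→69/500; 61/500+69/500→13/50; 139/1000+17/100→309/1000; 22/125+51/200→431/1000; 13/50+309/1000→569/1000; 431/1000+569/1000→1. L = 2707/1000 ≈ 2.7070.
Efficiency = H/L = 2.6572/2.7070 = 98.2%.

98.2%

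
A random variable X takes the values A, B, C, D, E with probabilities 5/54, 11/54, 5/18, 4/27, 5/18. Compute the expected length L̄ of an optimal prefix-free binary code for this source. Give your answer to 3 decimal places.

Repeatedly combine the two least-probable nodes; the expected code length is the sum of the merged weights.
merge 5/54 + 4/27 → 13/54
merge 11/54 + 13/54 → 4/9
merge 5/18 + 5/18 → 5/9
merge 4/9 + 5/9 → 1
L = 13/54 + 4/9 + 5/9 + 1 = 121/54 ≈ 2.241 bits/symbol.

2.241 bits/symbol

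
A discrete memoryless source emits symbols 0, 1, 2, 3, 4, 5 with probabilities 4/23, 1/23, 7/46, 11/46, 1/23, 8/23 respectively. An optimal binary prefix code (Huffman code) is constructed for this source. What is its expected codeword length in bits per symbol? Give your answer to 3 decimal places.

2.326 bits/symbol

Repeatedly combine the two least-probable nodes; the expected code length is the sum of the merged weights.
merge 1/23 + 1/23 → 2/23
merge 2/23 + 7/46 → 11/46
merge 4/23 + 11/46 → 19/46
merge 11/46 + 8/23 → 27/46
merge 19/46 + 27/46 → 1
L = 2/23 + 11/46 + 19/46 + 27/46 + 1 = 107/46 ≈ 2.326 bits/symbol.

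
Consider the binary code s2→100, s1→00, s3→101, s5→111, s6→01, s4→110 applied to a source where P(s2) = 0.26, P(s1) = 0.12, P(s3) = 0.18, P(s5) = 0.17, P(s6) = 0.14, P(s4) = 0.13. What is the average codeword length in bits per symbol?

2.74 bits/symbol

L̄ = Σ pᵢ·ℓᵢ = 0.26·3 + 0.12·2 + 0.18·3 + 0.17·3 + 0.14·2 + 0.13·3 = 2.74 bits/symbol.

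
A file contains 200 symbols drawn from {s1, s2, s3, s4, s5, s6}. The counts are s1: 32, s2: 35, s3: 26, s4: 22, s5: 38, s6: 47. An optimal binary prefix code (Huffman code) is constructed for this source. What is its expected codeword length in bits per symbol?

2.575 bits/symbol

Probabilities are the counts divided by 200.
Repeatedly combine the two least-probable nodes; the expected code length is the sum of the merged weights.
merge 11/100 + 13/100 → 6/25
merge 4/25 + 7/40 → 67/200
merge 19/100 + 47/200 → 17/40
merge 6/25 + 67/200 → 23/40
merge 17/40 + 23/40 → 1
L = 6/25 + 67/200 + 17/40 + 23/40 + 1 = 103/40 = 2.575 bits/symbol.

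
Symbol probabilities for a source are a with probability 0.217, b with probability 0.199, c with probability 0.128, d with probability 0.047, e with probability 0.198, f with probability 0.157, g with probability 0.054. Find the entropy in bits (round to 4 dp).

2.6381 bits

H = −Σ pᵢ log₂ pᵢ.
−0.217·log₂(0.217) = 0.4783
−0.199·log₂(0.199) = 0.4635
−0.128·log₂(0.128) = 0.3796
−0.047·log₂(0.047) = 0.2073
−0.198·log₂(0.198) = 0.4626
−0.157·log₂(0.157) = 0.4194
−0.054·log₂(0.054) = 0.2274
Sum ≈ 2.6381 → 2.6381 bits.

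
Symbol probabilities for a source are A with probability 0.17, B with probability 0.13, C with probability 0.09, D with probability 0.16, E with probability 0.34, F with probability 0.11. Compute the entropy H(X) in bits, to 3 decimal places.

2.432 bits

H = −Σ pᵢ log₂ pᵢ.
−0.17·log₂(0.17) = 0.4346
−0.13·log₂(0.13) = 0.3826
−0.09·log₂(0.09) = 0.3127
−0.16·log₂(0.16) = 0.4230
−0.34·log₂(0.34) = 0.5292
−0.11·log₂(0.11) = 0.3503
Sum ≈ 2.4324 → 2.432 bits.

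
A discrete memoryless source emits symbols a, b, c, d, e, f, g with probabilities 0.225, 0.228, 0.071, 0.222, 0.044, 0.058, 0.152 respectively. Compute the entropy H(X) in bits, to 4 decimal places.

2.5731 bits

H = −Σ pᵢ log₂ pᵢ.
−0.225·log₂(0.225) = 0.4842
−0.228·log₂(0.228) = 0.4863
−0.071·log₂(0.071) = 0.2709
−0.222·log₂(0.222) = 0.4820
−0.044·log₂(0.044) = 0.1983
−0.058·log₂(0.058) = 0.2383
−0.152·log₂(0.152) = 0.4131
Sum ≈ 2.5731 → 2.5731 bits.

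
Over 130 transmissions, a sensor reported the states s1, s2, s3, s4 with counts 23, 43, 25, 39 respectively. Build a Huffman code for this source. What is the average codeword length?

2 bits/symbol

Probabilities are the counts divided by 130.
Repeatedly combine the two least-probable nodes; the expected code length is the sum of the merged weights.
merge 23/130 + 5/26 → 24/65
merge 3/10 + 43/130 → 41/65
merge 24/65 + 41/65 → 1
L = 24/65 + 41/65 + 1 = 2 bits/symbol.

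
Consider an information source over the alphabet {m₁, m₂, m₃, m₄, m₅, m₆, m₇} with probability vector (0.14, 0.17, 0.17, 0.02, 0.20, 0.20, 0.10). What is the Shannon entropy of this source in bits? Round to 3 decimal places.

H = −Σ pᵢ log₂ pᵢ.
−0.14·log₂(0.14) = 0.3971
−0.17·log₂(0.17) = 0.4346
−0.17·log₂(0.17) = 0.4346
−0.02·log₂(0.02) = 0.1129
−0.20·log₂(0.20) = 0.4644
−0.20·log₂(0.20) = 0.4644
−0.10·log₂(0.10) = 0.3322
Sum ≈ 2.6401 → 2.640 bits.

2.640 bits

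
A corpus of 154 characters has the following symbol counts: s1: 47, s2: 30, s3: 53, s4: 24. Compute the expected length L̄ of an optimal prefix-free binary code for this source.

2 bits/symbol

Probabilities are the counts divided by 154.
Repeatedly combine the two least-probable nodes; the expected code length is the sum of the merged weights.
merge 12/77 + 15/77 → 27/77
merge 47/154 + 53/154 → 50/77
merge 27/77 + 50/77 → 1
L = 27/77 + 50/77 + 1 = 2 bits/symbol.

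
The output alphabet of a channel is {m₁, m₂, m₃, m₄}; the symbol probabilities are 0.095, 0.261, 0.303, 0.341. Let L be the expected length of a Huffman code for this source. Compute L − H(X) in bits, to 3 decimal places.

Entropy H = −Σ p log₂ p ≈ 1.8796 bits.
Huffman merges: 19/200+261/1000→89/250; 303/1000+341/1000→161/250; 89/250+161/250→1. L = 2 ≈ 2.0000.
L − H = 2.0000 − 1.8796 = 0.120 bits.

0.120 bits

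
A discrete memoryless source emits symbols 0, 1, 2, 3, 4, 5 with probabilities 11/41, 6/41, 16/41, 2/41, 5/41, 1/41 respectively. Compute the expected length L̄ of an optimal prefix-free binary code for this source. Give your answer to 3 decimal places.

Repeatedly combine the two least-probable nodes; the expected code length is the sum of the merged weights.
merge 1/41 + 2/41 → 3/41
merge 3/41 + 5/41 → 8/41
merge 6/41 + 8/41 → 14/41
merge 11/41 + 14/41 → 25/41
merge 16/41 + 25/41 → 1
L = 3/41 + 8/41 + 14/41 + 25/41 + 1 = 91/41 ≈ 2.220 bits/symbol.

2.220 bits/symbol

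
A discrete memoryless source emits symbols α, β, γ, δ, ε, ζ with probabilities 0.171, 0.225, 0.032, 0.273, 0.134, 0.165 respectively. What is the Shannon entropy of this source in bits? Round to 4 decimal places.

H = −Σ pᵢ log₂ pᵢ.
−0.171·log₂(0.171) = 0.4357
−0.225·log₂(0.225) = 0.4842
−0.032·log₂(0.032) = 0.1589
−0.273·log₂(0.273) = 0.5113
−0.134·log₂(0.134) = 0.3886
−0.165·log₂(0.165) = 0.4289
Sum ≈ 2.4076 → 2.4076 bits.

2.4076 bits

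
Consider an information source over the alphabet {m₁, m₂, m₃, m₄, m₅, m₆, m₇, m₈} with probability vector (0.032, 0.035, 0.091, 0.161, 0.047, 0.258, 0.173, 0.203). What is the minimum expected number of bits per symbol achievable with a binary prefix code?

2.72 bits/symbol

Repeatedly combine the two least-probable nodes; the expected code length is the sum of the merged weights.
merge 4/125 + 7/200 → 67/1000
merge 47/1000 + 67/1000 → 57/500
merge 91/1000 + 57/500 → 41/200
merge 161/1000 + 173/1000 → 167/500
merge 203/1000 + 41/200 → 51/125
merge 129/500 + 167/500 → 74/125
merge 51/125 + 74/125 → 1
L = 67/1000 + 57/500 + 41/200 + 167/500 + 51/125 + 74/125 + 1 = 68/25 = 2.72 bits/symbol.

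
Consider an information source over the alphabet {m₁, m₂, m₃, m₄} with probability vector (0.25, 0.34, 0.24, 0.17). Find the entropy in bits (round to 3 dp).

1.958 bits

H = −Σ pᵢ log₂ pᵢ.
−0.25·log₂(0.25) = 0.5000
−0.34·log₂(0.34) = 0.5292
−0.24·log₂(0.24) = 0.4941
−0.17·log₂(0.17) = 0.4346
Sum ≈ 1.9579 → 1.958 bits.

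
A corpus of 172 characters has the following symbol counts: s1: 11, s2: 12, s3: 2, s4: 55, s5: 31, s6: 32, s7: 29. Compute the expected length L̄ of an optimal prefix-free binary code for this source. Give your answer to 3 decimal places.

2.535 bits/symbol

Probabilities are the counts divided by 172.
Repeatedly combine the two least-probable nodes; the expected code length is the sum of the merged weights.
merge 1/86 + 11/172 → 13/172
merge 3/43 + 13/172 → 25/172
merge 25/172 + 29/172 → 27/86
merge 31/172 + 8/43 → 63/172
merge 27/86 + 55/172 → 109/172
merge 63/172 + 109/172 → 1
L = 13/172 + 25/172 + 27/86 + 63/172 + 109/172 + 1 = 109/43 ≈ 2.535 bits/symbol.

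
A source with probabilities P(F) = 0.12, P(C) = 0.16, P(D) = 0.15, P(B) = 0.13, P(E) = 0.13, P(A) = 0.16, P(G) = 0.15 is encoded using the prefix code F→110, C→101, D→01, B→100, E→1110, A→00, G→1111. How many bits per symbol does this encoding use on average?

L̄ = Σ pᵢ·ℓᵢ = 0.12·3 + 0.16·3 + 0.15·2 + 0.13·3 + 0.13·4 + 0.16·2 + 0.15·4 = 2.97 bits/symbol.

2.97 bits/symbol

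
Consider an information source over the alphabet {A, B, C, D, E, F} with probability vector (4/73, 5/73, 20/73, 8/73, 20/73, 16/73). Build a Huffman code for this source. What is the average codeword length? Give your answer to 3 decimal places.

2.356 bits/symbol

Repeatedly combine the two least-probable nodes; the expected code length is the sum of the merged weights.
merge 4/73 + 5/73 → 9/73
merge 8/73 + 9/73 → 17/73
merge 16/73 + 17/73 → 33/73
merge 20/73 + 20/73 → 40/73
merge 33/73 + 40/73 → 1
L = 9/73 + 17/73 + 33/73 + 40/73 + 1 = 172/73 ≈ 2.356 bits/symbol.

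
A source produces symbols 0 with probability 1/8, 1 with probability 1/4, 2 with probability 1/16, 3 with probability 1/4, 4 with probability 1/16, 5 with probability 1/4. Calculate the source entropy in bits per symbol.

Each probability is a power of 1/2, so log₂(1/p) is an integer.
H = Σ p·log₂(1/p) = 1/8·3 + 1/4·2 + 1/16·4 + 1/4·2 + 1/16·4 + 1/4·2 = 2.375 bits.

2.375 bits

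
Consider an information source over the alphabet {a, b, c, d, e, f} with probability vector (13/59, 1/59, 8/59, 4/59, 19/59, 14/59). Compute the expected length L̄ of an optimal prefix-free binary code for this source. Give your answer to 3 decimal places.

Repeatedly combine the two least-probable nodes; the expected code length is the sum of the merged weights.
merge 1/59 + 4/59 → 5/59
merge 5/59 + 8/59 → 13/59
merge 13/59 + 13/59 → 26/59
merge 14/59 + 19/59 → 33/59
merge 26/59 + 33/59 → 1
L = 5/59 + 13/59 + 26/59 + 33/59 + 1 = 136/59 ≈ 2.305 bits/symbol.

2.305 bits/symbol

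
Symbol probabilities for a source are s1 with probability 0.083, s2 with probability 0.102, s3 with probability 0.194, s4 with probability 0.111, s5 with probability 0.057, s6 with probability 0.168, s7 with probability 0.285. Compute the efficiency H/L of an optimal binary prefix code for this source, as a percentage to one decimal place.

Entropy H = −Σ p log₂ p ≈ 2.6290 bits.
Huffman merges: 57/1000+83/1000→7/50; 51/500+111/1000→213/1000; 7/50+21/125→77/250; 97/500+213/1000→407/1000; 57/200+77/250→593/1000; 407/1000+593/1000→1. L = 2661/1000 ≈ 2.6610.
Efficiency = H/L = 2.6290/2.6610 = 98.8%.

98.8%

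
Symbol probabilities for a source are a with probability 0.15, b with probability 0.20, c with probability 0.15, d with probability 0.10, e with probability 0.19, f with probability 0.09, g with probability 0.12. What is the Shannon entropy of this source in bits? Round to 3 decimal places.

H = −Σ pᵢ log₂ pᵢ.
−0.15·log₂(0.15) = 0.4105
−0.20·log₂(0.20) = 0.4644
−0.15·log₂(0.15) = 0.4105
−0.10·log₂(0.10) = 0.3322
−0.19·log₂(0.19) = 0.4552
−0.09·log₂(0.09) = 0.3127
−0.12·log₂(0.12) = 0.3671
Sum ≈ 2.7526 → 2.753 bits.

2.753 bits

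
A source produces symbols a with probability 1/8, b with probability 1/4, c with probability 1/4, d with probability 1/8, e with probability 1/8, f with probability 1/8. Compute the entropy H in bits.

2.5 bits

Each probability is a power of 1/2, so log₂(1/p) is an integer.
H = Σ p·log₂(1/p) = 1/8·3 + 1/4·2 + 1/4·2 + 1/8·3 + 1/8·3 + 1/8·3 = 2.5 bits.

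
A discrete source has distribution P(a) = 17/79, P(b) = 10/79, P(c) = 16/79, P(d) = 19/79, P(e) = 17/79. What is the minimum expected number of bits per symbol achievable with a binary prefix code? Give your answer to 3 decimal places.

Repeatedly combine the two least-probable nodes; the expected code length is the sum of the merged weights.
merge 10/79 + 16/79 → 26/79
merge 17/79 + 17/79 → 34/79
merge 19/79 + 26/79 → 45/79
merge 34/79 + 45/79 → 1
L = 26/79 + 34/79 + 45/79 + 1 = 184/79 ≈ 2.329 bits/symbol.

2.329 bits/symbol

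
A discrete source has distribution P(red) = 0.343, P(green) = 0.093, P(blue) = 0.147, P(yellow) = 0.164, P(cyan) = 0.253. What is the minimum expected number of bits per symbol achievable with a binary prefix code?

Repeatedly combine the two least-probable nodes; the expected code length is the sum of the merged weights.
merge 93/1000 + 147/1000 → 6/25
merge 41/250 + 6/25 → 101/250
merge 253/1000 + 343/1000 → 149/250
merge 101/250 + 149/250 → 1
L = 6/25 + 101/250 + 149/250 + 1 = 56/25 = 2.24 bits/symbol.

2.24 bits/symbol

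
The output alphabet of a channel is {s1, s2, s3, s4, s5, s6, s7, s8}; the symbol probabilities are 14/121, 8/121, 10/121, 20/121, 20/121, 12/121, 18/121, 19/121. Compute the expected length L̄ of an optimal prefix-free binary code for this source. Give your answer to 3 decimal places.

Repeatedly combine the two least-probable nodes; the expected code length is the sum of the merged weights.
merge 8/121 + 10/121 → 18/121
merge 12/121 + 14/121 → 26/121
merge 18/121 + 18/121 → 36/121
merge 19/121 + 20/121 → 39/121
merge 20/121 + 26/121 → 46/121
merge 36/121 + 39/121 → 75/121
merge 46/121 + 75/121 → 1
L = 18/121 + 26/121 + 36/121 + 39/121 + 46/121 + 75/121 + 1 = 361/121 ≈ 2.983 bits/symbol.

2.983 bits/symbol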